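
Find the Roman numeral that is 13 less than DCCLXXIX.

DCCLXXIX = 779
779 - 13 = 766

DCCLXVI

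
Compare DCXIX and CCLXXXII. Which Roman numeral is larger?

DCXIX = 619
CCLXXXII = 282
619 is larger

DCXIX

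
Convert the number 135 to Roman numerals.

Convert 135 to Roman numerals:
  135 contains 1×100 (C)
  35 contains 3×10 (XXX)
  5 contains 1×5 (V)

CXXXV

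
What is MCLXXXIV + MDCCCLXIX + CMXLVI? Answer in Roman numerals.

MCLXXXIV = 1184, MDCCCLXIX = 1869, CMXLVI = 946
1184 + 1869 = 3053
3053 + 946 = 3999

MMMCMXCIX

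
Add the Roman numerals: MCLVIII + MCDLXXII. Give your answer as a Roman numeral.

MCLVIII = 1158
MCDLXXII = 1472
1158 + 1472 = 2630

MMDCXXX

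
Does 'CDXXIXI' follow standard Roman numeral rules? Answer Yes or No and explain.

'CDXXIXI': I cannot come right after the subtractive pair IX: once I is subtracted in IX, the next symbol must be smaller than I

No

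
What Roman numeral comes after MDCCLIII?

MDCCLIII = 1753; next is 1754

MDCCLIV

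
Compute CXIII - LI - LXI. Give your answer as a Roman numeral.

CXIII = 113, LI = 51, LXI = 61
113 - 51 = 62
62 - 61 = 1

I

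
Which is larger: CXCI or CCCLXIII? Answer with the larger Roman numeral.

CXCI = 191
CCCLXIII = 363
363 is larger

CCCLXIII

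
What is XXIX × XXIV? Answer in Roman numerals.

XXIX = 29
XXIV = 24
29 × 24 = 696

DCXCVI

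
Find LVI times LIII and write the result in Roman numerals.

LVI = 56
LIII = 53
56 × 53 = 2968

MMCMLXVIII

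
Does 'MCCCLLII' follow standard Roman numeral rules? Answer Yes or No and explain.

'MCCCLLII': L should not appear more than once

No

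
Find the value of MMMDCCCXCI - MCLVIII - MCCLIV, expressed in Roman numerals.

MMMDCCCXCI = 3891, MCLVIII = 1158, MCCLIV = 1254
3891 - 1158 = 2733
2733 - 1254 = 1479

MCDLXXIX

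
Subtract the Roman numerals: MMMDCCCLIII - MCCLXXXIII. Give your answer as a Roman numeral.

MMMDCCCLIII = 3853
MCCLXXXIII = 1283
3853 - 1283 = 2570

MMDLXX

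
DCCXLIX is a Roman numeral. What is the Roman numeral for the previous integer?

DCCXLIX = 749, so the previous integer is 749 - 1 = 748

DCCXLVIII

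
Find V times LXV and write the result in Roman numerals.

V = 5
LXV = 65
5 × 65 = 325

CCCXXV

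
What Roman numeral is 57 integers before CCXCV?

CCXCV = 295
295 - 57 = 238

CCXXXVIII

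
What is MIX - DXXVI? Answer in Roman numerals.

MIX = 1009
DXXVI = 526
1009 - 526 = 483

CDLXXXIII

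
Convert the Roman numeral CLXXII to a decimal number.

CLXXII: C=100, L=50, X=10, X=10, I=1, I=1
100 + 50 + 10 + 10 + 1 + 1 = 172

172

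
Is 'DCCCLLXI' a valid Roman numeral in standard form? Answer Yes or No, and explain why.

'DCCCLLXI': L should not appear more than once

No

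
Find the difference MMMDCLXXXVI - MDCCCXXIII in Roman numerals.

MMMDCLXXXVI = 3686
MDCCCXXIII = 1823
3686 - 1823 = 1863

MDCCCLXIII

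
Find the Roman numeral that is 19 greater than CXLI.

CXLI = 141
141 + 19 = 160

CLX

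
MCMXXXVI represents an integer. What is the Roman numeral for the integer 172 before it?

MCMXXXVI = 1936
1936 - 172 = 1764

MDCCLXIV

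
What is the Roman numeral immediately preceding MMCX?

MMCX = 2110, so the previous integer is 2110 - 1 = 2109

MMCIX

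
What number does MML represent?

MML: M=1000, M=1000, L=50
1000 + 1000 + 50 = 2050

2050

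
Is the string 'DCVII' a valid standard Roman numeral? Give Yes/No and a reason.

'DCVII': Check the rules: uses only the symbols I, V, X, L, C, D, M; no symbol is repeated more than three times in a row; V, L and D each appear at most once; no smaller symbol precedes a larger one (values never increase from left to right). Value: D (500) + C (100) + V (5) + I (1) + I (1) = 607. So it is a valid standard Roman numeral.

Yes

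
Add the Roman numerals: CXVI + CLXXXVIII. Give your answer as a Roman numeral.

CXVI = 116
CLXXXVIII = 188
116 + 188 = 304

CCCIV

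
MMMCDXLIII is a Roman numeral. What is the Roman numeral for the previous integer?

MMMCDXLIII = 3443; previous is 3442

MMMCDXLII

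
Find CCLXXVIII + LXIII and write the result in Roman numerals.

CCLXXVIII = 278
LXIII = 63
278 + 63 = 341

CCCXLI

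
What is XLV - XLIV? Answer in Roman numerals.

XLV = 45
XLIV = 44
45 - 44 = 1

I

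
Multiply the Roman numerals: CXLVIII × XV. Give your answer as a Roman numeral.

CXLVIII = 148
XV = 15
148 × 15 = 2220

MMCCXX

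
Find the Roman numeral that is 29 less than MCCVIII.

MCCVIII = 1208
1208 - 29 = 1179

MCLXXIX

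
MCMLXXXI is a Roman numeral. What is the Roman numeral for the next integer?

MCMLXXXI = 1981; next is 1982

MCMLXXXII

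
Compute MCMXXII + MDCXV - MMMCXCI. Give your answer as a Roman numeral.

MCMXXII = 1922, MDCXV = 1615, MMMCXCI = 3191
1922 + 1615 = 3537
3537 - 3191 = 346

CCCXLVI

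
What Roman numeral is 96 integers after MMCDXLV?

MMCDXLV = 2445
2445 + 96 = 2541

MMDXLI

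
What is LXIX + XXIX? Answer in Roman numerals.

LXIX = 69
XXIX = 29
69 + 29 = 98

XCVIII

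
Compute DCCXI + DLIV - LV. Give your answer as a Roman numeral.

DCCXI = 711, DLIV = 554, LV = 55
711 + 554 = 1265
1265 - 55 = 1210

MCCX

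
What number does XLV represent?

XLV: XL=40, V=5
40 + 5 = 45

45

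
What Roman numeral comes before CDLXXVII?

CDLXXVII = 477; previous is 476

CDLXXVI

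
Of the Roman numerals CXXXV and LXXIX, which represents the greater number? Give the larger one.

CXXXV = 135
LXXIX = 79
135 is larger

CXXXV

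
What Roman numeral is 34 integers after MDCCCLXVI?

MDCCCLXVI = 1866
1866 + 34 = 1900

MCM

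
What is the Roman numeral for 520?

Convert 520 to Roman numerals:
  520 contains 1×500 (D)
  20 contains 2×10 (XX)

DXX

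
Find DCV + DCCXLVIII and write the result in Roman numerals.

DCV = 605
DCCXLVIII = 748
605 + 748 = 1353

MCCCLIII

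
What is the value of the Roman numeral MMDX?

MMDX: M=1000, M=1000, D=500, X=10
1000 + 1000 + 500 + 10 = 2510

2510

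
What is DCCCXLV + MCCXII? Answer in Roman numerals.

DCCCXLV = 845
MCCXII = 1212
845 + 1212 = 2057

MMLVII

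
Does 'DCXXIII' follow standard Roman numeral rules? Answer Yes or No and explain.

'DCXXIII': Check the rules: uses only the symbols I, V, X, L, C, D, M; no symbol is repeated more than three times in a row; V, L and D each appear at most once; no smaller symbol precedes a larger one (values never increase from left to right). Value: D (500) + C (100) + X (10) + X (10) + I (1) + I (1) + I (1) = 623. So it is a valid standard Roman numeral.

Yes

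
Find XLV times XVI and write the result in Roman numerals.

XLV = 45
XVI = 16
45 × 16 = 720

DCCXX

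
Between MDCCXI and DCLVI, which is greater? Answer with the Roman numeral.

MDCCXI = 1711
DCLVI = 656
1711 is larger

MDCCXI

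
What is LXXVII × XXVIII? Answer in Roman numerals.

LXXVII = 77
XXVIII = 28
77 × 28 = 2156

MMCLVI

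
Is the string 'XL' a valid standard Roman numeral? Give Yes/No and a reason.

'XL': Check the rules: uses only the symbols I, V, X, L, C, D, M; no symbol is repeated more than three times in a row; V, L and D each appear at most once; the only place a smaller symbol precedes a larger one is the allowed subtractive pair XL, the symbol right after such a pair (if any) is smaller than the pair's first symbol, and otherwise the values never increase from left to right. Value: XL = 40. So it is a valid standard Roman numeral.

Yes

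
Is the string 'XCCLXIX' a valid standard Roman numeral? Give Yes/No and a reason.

'XCCLXIX': X (position 1) comes before the larger symbol C (position 3) without being directly in front of it as a subtractive pair; apart from IV, IX, XL, XC, CD and CM, symbols must go from largest to smallest

No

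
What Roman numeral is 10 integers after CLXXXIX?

CLXXXIX = 189
189 + 10 = 199

CXCIX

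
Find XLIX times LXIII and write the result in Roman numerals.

XLIX = 49
LXIII = 63
49 × 63 = 3087

MMMLXXXVII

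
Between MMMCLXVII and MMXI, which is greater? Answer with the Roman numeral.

MMMCLXVII = 3167
MMXI = 2011
3167 is larger

MMMCLXVII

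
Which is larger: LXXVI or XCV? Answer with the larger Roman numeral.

LXXVI = 76
XCV = 95
95 is larger

XCV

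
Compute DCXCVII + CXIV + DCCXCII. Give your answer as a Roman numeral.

DCXCVII = 697, CXIV = 114, DCCXCII = 792
697 + 114 = 811
811 + 792 = 1603

MDCIII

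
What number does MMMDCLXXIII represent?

MMMDCLXXIII: M=1000, M=1000, M=1000, D=500, C=100, L=50, X=10, X=10, I=1, I=1, I=1
1000 + 1000 + 1000 + 500 + 100 + 50 + 10 + 10 + 1 + 1 + 1 = 3673

3673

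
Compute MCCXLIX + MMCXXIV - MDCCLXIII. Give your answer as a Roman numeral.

MCCXLIX = 1249, MMCXXIV = 2124, MDCCLXIII = 1763
1249 + 2124 = 3373
3373 - 1763 = 1610

MDCX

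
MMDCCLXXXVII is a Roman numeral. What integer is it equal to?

MMDCCLXXXVII: M=1000, M=1000, D=500, C=100, C=100, L=50, X=10, X=10, X=10, V=5, I=1, I=1
1000 + 1000 + 500 + 100 + 100 + 50 + 10 + 10 + 10 + 5 + 1 + 1 = 2787

2787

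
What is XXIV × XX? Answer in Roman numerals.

XXIV = 24
XX = 20
24 × 20 = 480

CDLXXX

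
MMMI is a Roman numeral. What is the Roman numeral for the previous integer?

MMMI = 3001, so the previous integer is 3001 - 1 = 3000

MMM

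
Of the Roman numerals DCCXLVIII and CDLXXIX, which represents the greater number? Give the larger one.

DCCXLVIII = 748
CDLXXIX = 479
748 is larger

DCCXLVIII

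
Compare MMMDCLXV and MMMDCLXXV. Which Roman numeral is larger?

MMMDCLXV = 3665
MMMDCLXXV = 3675
3675 is larger

MMMDCLXXV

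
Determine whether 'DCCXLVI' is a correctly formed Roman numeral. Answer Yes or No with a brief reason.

'DCCXLVI': Check the rules: uses only the symbols I, V, X, L, C, D, M; no symbol is repeated more than three times in a row; V, L and D each appear at most once; the only place a smaller symbol precedes a larger one is the allowed subtractive pair XL, the symbol right after such a pair (if any) is smaller than the pair's first symbol, and otherwise the values never increase from left to right. Value: D (500) + C (100) + C (100) + XL (40) + V (5) + I (1) = 746. So it is a valid standard Roman numeral.

Yes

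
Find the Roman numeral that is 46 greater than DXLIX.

DXLIX = 549
549 + 46 = 595

DXCV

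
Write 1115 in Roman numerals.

Convert 1115 to Roman numerals:
  1115 contains 1×1000 (M)
  115 contains 1×100 (C)
  15 contains 1×10 (X)
  5 contains 1×5 (V)

MCXV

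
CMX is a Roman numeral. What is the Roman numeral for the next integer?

CMX = 910; next is 911

CMXI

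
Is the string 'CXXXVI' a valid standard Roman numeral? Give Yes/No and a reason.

'CXXXVI': Check the rules: uses only the symbols I, V, X, L, C, D, M; no symbol is repeated more than three times in a row; V, L and D each appear at most once; no smaller symbol precedes a larger one (values never increase from left to right). Value: C (100) + X (10) + X (10) + X (10) + V (5) + I (1) = 136. So it is a valid standard Roman numeral.

Yes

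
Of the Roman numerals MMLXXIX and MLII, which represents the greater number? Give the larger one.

MMLXXIX = 2079
MLII = 1052
2079 is larger

MMLXXIX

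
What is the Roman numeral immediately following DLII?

DLII = 552, so the next integer is 552 + 1 = 553

DLIII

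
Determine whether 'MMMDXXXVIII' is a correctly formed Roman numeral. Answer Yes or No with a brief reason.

'MMMDXXXVIII': Check the rules: uses only the symbols I, V, X, L, C, D, M; no symbol is repeated more than three times in a row; V, L and D each appear at most once; no smaller symbol precedes a larger one (values never increase from left to right). Value: M (1000) + M (1000) + M (1000) + D (500) + X (10) + X (10) + X (10) + V (5) + I (1) + I (1) + I (1) = 3538. So it is a valid standard Roman numeral.

Yes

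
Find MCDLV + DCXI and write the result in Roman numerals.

MCDLV = 1455
DCXI = 611
1455 + 611 = 2066

MMLXVI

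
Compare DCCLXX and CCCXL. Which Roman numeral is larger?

DCCLXX = 770
CCCXL = 340
770 is larger

DCCLXX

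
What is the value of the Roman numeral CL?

CL: C=100, L=50
100 + 50 = 150

150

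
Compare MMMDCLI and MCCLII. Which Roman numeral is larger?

MMMDCLI = 3651
MCCLII = 1252
3651 is larger

MMMDCLI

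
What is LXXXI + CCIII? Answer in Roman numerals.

LXXXI = 81
CCIII = 203
81 + 203 = 284

CCLXXXIV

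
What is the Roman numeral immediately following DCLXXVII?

DCLXXVII = 677, so the next integer is 677 + 1 = 678

DCLXXVIII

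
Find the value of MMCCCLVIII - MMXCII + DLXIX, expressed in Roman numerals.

MMCCCLVIII = 2358, MMXCII = 2092, DLXIX = 569
2358 - 2092 = 266
266 + 569 = 835

DCCCXXXV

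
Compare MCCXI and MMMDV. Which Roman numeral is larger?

MCCXI = 1211
MMMDV = 3505
3505 is larger

MMMDV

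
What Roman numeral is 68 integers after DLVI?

DLVI = 556
556 + 68 = 624

DCXXIV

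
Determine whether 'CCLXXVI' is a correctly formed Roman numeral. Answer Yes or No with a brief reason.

'CCLXXVI': Check the rules: uses only the symbols I, V, X, L, C, D, M; no symbol is repeated more than three times in a row; V, L and D each appear at most once; no smaller symbol precedes a larger one (values never increase from left to right). Value: C (100) + C (100) + L (50) + X (10) + X (10) + V (5) + I (1) = 276. So it is a valid standard Roman numeral.

Yes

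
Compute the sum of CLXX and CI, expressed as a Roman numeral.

CLXX = 170
CI = 101
170 + 101 = 271

CCLXXI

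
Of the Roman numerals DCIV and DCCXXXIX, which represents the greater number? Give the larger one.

DCIV = 604
DCCXXXIX = 739
739 is larger

DCCXXXIX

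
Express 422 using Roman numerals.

Convert 422 to Roman numerals:
  422 contains 1×400 (CD)
  22 contains 2×10 (XX)
  2 contains 2×1 (II)

CDXXII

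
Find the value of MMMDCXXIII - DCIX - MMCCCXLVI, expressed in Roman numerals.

MMMDCXXIII = 3623, DCIX = 609, MMCCCXLVI = 2346
3623 - 609 = 3014
3014 - 2346 = 668

DCLXVIII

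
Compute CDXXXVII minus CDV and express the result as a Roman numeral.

CDXXXVII = 437
CDV = 405
437 - 405 = 32

XXXII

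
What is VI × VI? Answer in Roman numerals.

VI = 6
VI = 6
6 × 6 = 36

XXXVI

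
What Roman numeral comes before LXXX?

LXXX = 80, so the previous integer is 80 - 1 = 79

LXXIX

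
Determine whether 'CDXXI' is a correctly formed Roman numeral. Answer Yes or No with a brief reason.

'CDXXI': Check the rules: uses only the symbols I, V, X, L, C, D, M; no symbol is repeated more than three times in a row; V, L and D each appear at most once; the only place a smaller symbol precedes a larger one is the allowed subtractive pair CD, the symbol right after such a pair (if any) is smaller than the pair's first symbol, and otherwise the values never increase from left to right. Value: CD (400) + X (10) + X (10) + I (1) = 421. So it is a valid standard Roman numeral.

Yes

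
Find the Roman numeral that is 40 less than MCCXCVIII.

MCCXCVIII = 1298
1298 - 40 = 1258

MCCLVIII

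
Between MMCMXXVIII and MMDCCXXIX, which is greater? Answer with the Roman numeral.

MMCMXXVIII = 2928
MMDCCXXIX = 2729
2928 is larger

MMCMXXVIII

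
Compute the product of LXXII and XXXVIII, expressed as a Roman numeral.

LXXII = 72
XXXVIII = 38
72 × 38 = 2736

MMDCCXXXVI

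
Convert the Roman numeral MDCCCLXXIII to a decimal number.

MDCCCLXXIII: M=1000, D=500, C=100, C=100, C=100, L=50, X=10, X=10, I=1, I=1, I=1
1000 + 500 + 100 + 100 + 100 + 50 + 10 + 10 + 1 + 1 + 1 = 1873

1873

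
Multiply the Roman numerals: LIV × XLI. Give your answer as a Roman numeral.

LIV = 54
XLI = 41
54 × 41 = 2214

MMCCXIV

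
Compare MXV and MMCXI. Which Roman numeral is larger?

MXV = 1015
MMCXI = 2111
2111 is larger

MMCXI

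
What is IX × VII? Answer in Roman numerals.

IX = 9
VII = 7
9 × 7 = 63

LXIII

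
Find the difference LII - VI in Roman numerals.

LII = 52
VI = 6
52 - 6 = 46

XLVI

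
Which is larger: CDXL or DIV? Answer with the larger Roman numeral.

CDXL = 440
DIV = 504
504 is larger

DIV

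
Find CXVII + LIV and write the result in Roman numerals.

CXVII = 117
LIV = 54
117 + 54 = 171

CLXXI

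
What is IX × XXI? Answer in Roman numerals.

IX = 9
XXI = 21
9 × 21 = 189

CLXXXIX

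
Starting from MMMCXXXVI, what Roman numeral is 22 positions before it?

MMMCXXXVI = 3136
3136 - 22 = 3114

MMMCXIV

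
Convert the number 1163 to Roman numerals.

Convert 1163 to Roman numerals:
  1163 contains 1×1000 (M)
  163 contains 1×100 (C)
  63 contains 1×50 (L)
  13 contains 1×10 (X)
  3 contains 3×1 (III)

MCLXIII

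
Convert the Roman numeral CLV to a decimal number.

CLV: C=100, L=50, V=5
100 + 50 + 5 = 155

155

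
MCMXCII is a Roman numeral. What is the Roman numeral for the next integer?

MCMXCII = 1992, so the next integer is 1992 + 1 = 1993

MCMXCIII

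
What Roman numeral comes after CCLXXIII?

CCLXXIII = 273; next is 274

CCLXXIV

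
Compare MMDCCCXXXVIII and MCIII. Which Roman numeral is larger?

MMDCCCXXXVIII = 2838
MCIII = 1103
2838 is larger

MMDCCCXXXVIII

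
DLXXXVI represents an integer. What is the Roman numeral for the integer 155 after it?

DLXXXVI = 586
586 + 155 = 741

DCCXLI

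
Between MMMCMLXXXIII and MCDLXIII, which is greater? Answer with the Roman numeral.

MMMCMLXXXIII = 3983
MCDLXIII = 1463
3983 is larger

MMMCMLXXXIII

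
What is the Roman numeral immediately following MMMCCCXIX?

MMMCCCXIX = 3319, so the next integer is 3319 + 1 = 3320

MMMCCCXX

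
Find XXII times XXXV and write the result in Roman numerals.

XXII = 22
XXXV = 35
22 × 35 = 770

DCCLXX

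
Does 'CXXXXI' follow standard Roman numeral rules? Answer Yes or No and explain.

'CXXXXI': More than 3 consecutive X's

No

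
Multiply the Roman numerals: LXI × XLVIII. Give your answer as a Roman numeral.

LXI = 61
XLVIII = 48
61 × 48 = 2928

MMCMXXVIII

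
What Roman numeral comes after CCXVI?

CCXVI = 216, so the next integer is 216 + 1 = 217

CCXVII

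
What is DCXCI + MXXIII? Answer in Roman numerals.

DCXCI = 691
MXXIII = 1023
691 + 1023 = 1714

MDCCXIV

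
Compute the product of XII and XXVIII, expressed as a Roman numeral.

XII = 12
XXVIII = 28
12 × 28 = 336

CCCXXXVI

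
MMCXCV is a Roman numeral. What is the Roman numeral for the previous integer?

MMCXCV = 2195, so the previous integer is 2195 - 1 = 2194

MMCXCIV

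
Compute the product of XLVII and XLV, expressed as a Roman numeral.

XLVII = 47
XLV = 45
47 × 45 = 2115

MMCXV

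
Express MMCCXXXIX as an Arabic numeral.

MMCCXXXIX: M=1000, M=1000, C=100, C=100, X=10, X=10, X=10, IX=9
1000 + 1000 + 100 + 100 + 10 + 10 + 10 + 9 = 2239

2239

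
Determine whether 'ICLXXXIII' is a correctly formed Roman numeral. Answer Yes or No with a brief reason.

'ICLXXXIII': Invalid subtractive combination: IC

No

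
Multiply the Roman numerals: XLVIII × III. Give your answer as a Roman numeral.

XLVIII = 48
III = 3
48 × 3 = 144

CXLIV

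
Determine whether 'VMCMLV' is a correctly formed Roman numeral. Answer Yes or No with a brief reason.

'VMCMLV': V should not appear more than once

No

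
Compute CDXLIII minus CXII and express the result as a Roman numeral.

CDXLIII = 443
CXII = 112
443 - 112 = 331

CCCXXXI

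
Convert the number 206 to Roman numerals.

Convert 206 to Roman numerals:
  206 contains 2×100 (CC)
  6 contains 1×5 (V)
  1 contains 1×1 (I)

CCVI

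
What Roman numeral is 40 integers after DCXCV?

DCXCV = 695
695 + 40 = 735

DCCXXXV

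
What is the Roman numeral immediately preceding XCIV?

XCIV = 94, so the previous integer is 94 - 1 = 93

XCIII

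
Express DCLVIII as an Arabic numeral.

DCLVIII: D=500, C=100, L=50, V=5, I=1, I=1, I=1
500 + 100 + 50 + 5 + 1 + 1 + 1 = 658

658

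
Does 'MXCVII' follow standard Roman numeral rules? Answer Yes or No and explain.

'MXCVII': Check the rules: uses only the symbols I, V, X, L, C, D, M; no symbol is repeated more than three times in a row; V, L and D each appear at most once; the only place a smaller symbol precedes a larger one is the allowed subtractive pair XC, the symbol right after such a pair (if any) is smaller than the pair's first symbol, and otherwise the values never increase from left to right. Value: M (1000) + XC (90) + V (5) + I (1) + I (1) = 1097. So it is a valid standard Roman numeral.

Yes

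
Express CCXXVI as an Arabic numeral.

CCXXVI: C=100, C=100, X=10, X=10, V=5, I=1
100 + 100 + 10 + 10 + 5 + 1 = 226

226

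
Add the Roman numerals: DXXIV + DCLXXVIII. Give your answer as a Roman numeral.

DXXIV = 524
DCLXXVIII = 678
524 + 678 = 1202

MCCII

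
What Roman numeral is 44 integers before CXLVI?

CXLVI = 146
146 - 44 = 102

CII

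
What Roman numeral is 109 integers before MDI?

MDI = 1501
1501 - 109 = 1392

MCCCXCII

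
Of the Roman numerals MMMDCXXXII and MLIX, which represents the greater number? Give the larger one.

MMMDCXXXII = 3632
MLIX = 1059
3632 is larger

MMMDCXXXII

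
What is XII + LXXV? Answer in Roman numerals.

XII = 12
LXXV = 75
12 + 75 = 87

LXXXVII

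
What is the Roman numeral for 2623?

Convert 2623 to Roman numerals:
  2623 contains 2×1000 (MM)
  623 contains 1×500 (D)
  123 contains 1×100 (C)
  23 contains 2×10 (XX)
  3 contains 3×1 (III)

MMDCXXIII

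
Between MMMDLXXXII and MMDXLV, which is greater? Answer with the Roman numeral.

MMMDLXXXII = 3582
MMDXLV = 2545
3582 is larger

MMMDLXXXII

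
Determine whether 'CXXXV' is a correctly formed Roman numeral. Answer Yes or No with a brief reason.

'CXXXV': Check the rules: uses only the symbols I, V, X, L, C, D, M; no symbol is repeated more than three times in a row; V, L and D each appear at most once; no smaller symbol precedes a larger one (values never increase from left to right). Value: C (100) + X (10) + X (10) + X (10) + V (5) = 135. So it is a valid standard Roman numeral.

Yes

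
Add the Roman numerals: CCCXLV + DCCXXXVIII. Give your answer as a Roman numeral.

CCCXLV = 345
DCCXXXVIII = 738
345 + 738 = 1083

MLXXXIII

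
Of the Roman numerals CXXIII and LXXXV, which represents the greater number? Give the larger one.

CXXIII = 123
LXXXV = 85
123 is larger

CXXIII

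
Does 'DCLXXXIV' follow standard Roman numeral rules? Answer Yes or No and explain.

'DCLXXXIV': Check the rules: uses only the symbols I, V, X, L, C, D, M; no symbol is repeated more than three times in a row; V, L and D each appear at most once; the only place a smaller symbol precedes a larger one is the allowed subtractive pair IV, the symbol right after such a pair (if any) is smaller than the pair's first symbol, and otherwise the values never increase from left to right. Value: D (500) + C (100) + L (50) + X (10) + X (10) + X (10) + IV (4) = 684. So it is a valid standard Roman numeral.

Yes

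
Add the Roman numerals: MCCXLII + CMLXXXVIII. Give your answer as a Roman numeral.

MCCXLII = 1242
CMLXXXVIII = 988
1242 + 988 = 2230

MMCCXXX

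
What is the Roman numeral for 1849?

Convert 1849 to Roman numerals:
  1849 contains 1×1000 (M)
  849 contains 1×500 (D)
  349 contains 3×100 (CCC)
  49 contains 1×40 (XL)
  9 contains 1×9 (IX)

MDCCCXLIX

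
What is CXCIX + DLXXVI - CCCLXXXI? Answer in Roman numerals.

CXCIX = 199, DLXXVI = 576, CCCLXXXI = 381
199 + 576 = 775
775 - 381 = 394

CCCXCIV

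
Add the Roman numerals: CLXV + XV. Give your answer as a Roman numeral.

CLXV = 165
XV = 15
165 + 15 = 180

CLXXX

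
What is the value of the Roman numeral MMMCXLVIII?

MMMCXLVIII: M=1000, M=1000, M=1000, C=100, XL=40, V=5, I=1, I=1, I=1
1000 + 1000 + 1000 + 100 + 40 + 5 + 1 + 1 + 1 = 3148

3148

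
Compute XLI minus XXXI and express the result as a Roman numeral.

XLI = 41
XXXI = 31
41 - 31 = 10

X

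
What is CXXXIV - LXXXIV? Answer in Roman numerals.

CXXXIV = 134
LXXXIV = 84
134 - 84 = 50

L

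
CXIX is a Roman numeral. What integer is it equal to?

CXIX: C=100, X=10, IX=9
100 + 10 + 9 = 119

119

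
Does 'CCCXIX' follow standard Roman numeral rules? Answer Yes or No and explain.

'CCCXIX': Check the rules: uses only the symbols I, V, X, L, C, D, M; no symbol is repeated more than three times in a row; V, L and D each appear at most once; the only place a smaller symbol precedes a larger one is the allowed subtractive pair IX, the symbol right after such a pair (if any) is smaller than the pair's first symbol, and otherwise the values never increase from left to right. Value: C (100) + C (100) + C (100) + X (10) + IX (9) = 319. So it is a valid standard Roman numeral.

Yes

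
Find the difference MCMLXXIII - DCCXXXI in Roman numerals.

MCMLXXIII = 1973
DCCXXXI = 731
1973 - 731 = 1242

MCCXLII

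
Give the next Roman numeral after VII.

VII = 7, so the next integer is 7 + 1 = 8

VIII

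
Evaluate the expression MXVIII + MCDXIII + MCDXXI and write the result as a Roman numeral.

MXVIII = 1018, MCDXIII = 1413, MCDXXI = 1421
1018 + 1413 = 2431
2431 + 1421 = 3852

MMMDCCCLII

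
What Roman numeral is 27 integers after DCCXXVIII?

DCCXXVIII = 728
728 + 27 = 755

DCCLV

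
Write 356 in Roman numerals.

Convert 356 to Roman numerals:
  356 contains 3×100 (CCC)
  56 contains 1×50 (L)
  6 contains 1×5 (V)
  1 contains 1×1 (I)

CCCLVI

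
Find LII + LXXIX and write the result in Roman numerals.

LII = 52
LXXIX = 79
52 + 79 = 131

CXXXI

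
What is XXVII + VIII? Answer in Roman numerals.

XXVII = 27
VIII = 8
27 + 8 = 35

XXXV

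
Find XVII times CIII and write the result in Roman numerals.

XVII = 17
CIII = 103
17 × 103 = 1751

MDCCLI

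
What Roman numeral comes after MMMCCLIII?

MMMCCLIII = 3253; next is 3254

MMMCCLIV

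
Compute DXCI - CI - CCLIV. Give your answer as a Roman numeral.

DXCI = 591, CI = 101, CCLIV = 254
591 - 101 = 490
490 - 254 = 236

CCXXXVI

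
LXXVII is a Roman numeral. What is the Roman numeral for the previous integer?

LXXVII = 77, so the previous integer is 77 - 1 = 76

LXXVI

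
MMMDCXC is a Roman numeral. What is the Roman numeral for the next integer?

MMMDCXC = 3690, so the next integer is 3690 + 1 = 3691

MMMDCXCI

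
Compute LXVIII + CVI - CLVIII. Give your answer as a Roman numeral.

LXVIII = 68, CVI = 106, CLVIII = 158
68 + 106 = 174
174 - 158 = 16

XVI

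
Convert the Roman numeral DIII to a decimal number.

DIII: D=500, I=1, I=1, I=1
500 + 1 + 1 + 1 = 503

503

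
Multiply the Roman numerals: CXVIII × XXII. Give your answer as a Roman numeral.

CXVIII = 118
XXII = 22
118 × 22 = 2596

MMDXCVI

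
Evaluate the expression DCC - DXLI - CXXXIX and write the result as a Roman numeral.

DCC = 700, DXLI = 541, CXXXIX = 139
700 - 541 = 159
159 - 139 = 20

XX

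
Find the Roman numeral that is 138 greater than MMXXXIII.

MMXXXIII = 2033
2033 + 138 = 2171

MMCLXXI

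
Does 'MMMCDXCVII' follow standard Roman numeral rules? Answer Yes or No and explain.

'MMMCDXCVII': Check the rules: uses only the symbols I, V, X, L, C, D, M; no symbol is repeated more than three times in a row; V, L and D each appear at most once; the only places a smaller symbol precedes a larger one are the allowed subtractive pairs CD, XC, the symbol right after such a pair (if any) is smaller than the pair's first symbol, and otherwise the values never increase from left to right. Value: M (1000) + M (1000) + M (1000) + CD (400) + XC (90) + V (5) + I (1) + I (1) = 3497. So it is a valid standard Roman numeral.

Yes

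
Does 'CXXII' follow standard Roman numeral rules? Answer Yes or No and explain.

'CXXII': Check the rules: uses only the symbols I, V, X, L, C, D, M; no symbol is repeated more than three times in a row; V, L and D each appear at most once; no smaller symbol precedes a larger one (values never increase from left to right). Value: C (100) + X (10) + X (10) + I (1) + I (1) = 122. So it is a valid standard Roman numeral.

Yes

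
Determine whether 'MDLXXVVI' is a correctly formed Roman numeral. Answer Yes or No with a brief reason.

'MDLXXVVI': V should not appear more than once

No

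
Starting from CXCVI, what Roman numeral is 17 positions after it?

CXCVI = 196
196 + 17 = 213

CCXIII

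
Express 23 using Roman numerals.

Convert 23 to Roman numerals:
  23 contains 2×10 (XX)
  3 contains 3×1 (III)

XXIII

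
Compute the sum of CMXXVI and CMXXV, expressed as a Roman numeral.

CMXXVI = 926
CMXXV = 925
926 + 925 = 1851

MDCCCLI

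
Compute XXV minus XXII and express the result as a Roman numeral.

XXV = 25
XXII = 22
25 - 22 = 3

III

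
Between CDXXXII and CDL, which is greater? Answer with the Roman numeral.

CDXXXII = 432
CDL = 450
450 is larger

CDL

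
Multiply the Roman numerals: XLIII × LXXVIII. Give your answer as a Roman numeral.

XLIII = 43
LXXVIII = 78
43 × 78 = 3354

MMMCCCLIV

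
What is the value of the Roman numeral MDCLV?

MDCLV: M=1000, D=500, C=100, L=50, V=5
1000 + 500 + 100 + 50 + 5 = 1655

1655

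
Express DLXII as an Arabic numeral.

DLXII: D=500, L=50, X=10, I=1, I=1
500 + 50 + 10 + 1 + 1 = 562

562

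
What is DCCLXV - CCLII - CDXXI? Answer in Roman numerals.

DCCLXV = 765, CCLII = 252, CDXXI = 421
765 - 252 = 513
513 - 421 = 92

XCII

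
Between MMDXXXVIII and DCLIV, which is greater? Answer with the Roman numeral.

MMDXXXVIII = 2538
DCLIV = 654
2538 is larger

MMDXXXVIII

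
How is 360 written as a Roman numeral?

Convert 360 to Roman numerals:
  360 contains 3×100 (CCC)
  60 contains 1×50 (L)
  10 contains 1×10 (X)

CCCLX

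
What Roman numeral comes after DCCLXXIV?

DCCLXXIV = 774, so the next integer is 774 + 1 = 775

DCCLXXV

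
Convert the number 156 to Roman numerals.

Convert 156 to Roman numerals:
  156 contains 1×100 (C)
  56 contains 1×50 (L)
  6 contains 1×5 (V)
  1 contains 1×1 (I)

CLVI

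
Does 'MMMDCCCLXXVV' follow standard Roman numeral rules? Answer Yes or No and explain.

'MMMDCCCLXXVV': V should not appear more than once

No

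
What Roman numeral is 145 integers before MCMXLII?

MCMXLII = 1942
1942 - 145 = 1797

MDCCXCVII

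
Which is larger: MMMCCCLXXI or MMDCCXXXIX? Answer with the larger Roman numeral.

MMMCCCLXXI = 3371
MMDCCXXXIX = 2739
3371 is larger

MMMCCCLXXI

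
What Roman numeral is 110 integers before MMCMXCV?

MMCMXCV = 2995
2995 - 110 = 2885

MMDCCCLXXXV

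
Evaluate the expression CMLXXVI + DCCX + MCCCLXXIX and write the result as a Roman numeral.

CMLXXVI = 976, DCCX = 710, MCCCLXXIX = 1379
976 + 710 = 1686
1686 + 1379 = 3065

MMMLXV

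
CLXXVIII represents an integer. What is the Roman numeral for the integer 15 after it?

CLXXVIII = 178
178 + 15 = 193

CXCIII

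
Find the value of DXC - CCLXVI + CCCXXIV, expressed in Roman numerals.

DXC = 590, CCLXVI = 266, CCCXXIV = 324
590 - 266 = 324
324 + 324 = 648

DCXLVIII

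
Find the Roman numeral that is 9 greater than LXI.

LXI = 61
61 + 9 = 70

LXX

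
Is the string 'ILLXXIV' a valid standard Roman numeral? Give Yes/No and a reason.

'ILLXXIV': L should not appear more than once

No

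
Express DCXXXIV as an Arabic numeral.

DCXXXIV: D=500, C=100, X=10, X=10, X=10, IV=4
500 + 100 + 10 + 10 + 10 + 4 = 634

634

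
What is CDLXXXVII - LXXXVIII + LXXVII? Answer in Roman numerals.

CDLXXXVII = 487, LXXXVIII = 88, LXXVII = 77
487 - 88 = 399
399 + 77 = 476

CDLXXVI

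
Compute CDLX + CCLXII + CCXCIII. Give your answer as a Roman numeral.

CDLX = 460, CCLXII = 262, CCXCIII = 293
460 + 262 = 722
722 + 293 = 1015

MXV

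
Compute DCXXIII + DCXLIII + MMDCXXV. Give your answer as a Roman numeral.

DCXXIII = 623, DCXLIII = 643, MMDCXXV = 2625
623 + 643 = 1266
1266 + 2625 = 3891

MMMDCCCXCI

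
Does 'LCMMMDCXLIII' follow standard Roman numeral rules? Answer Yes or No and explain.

'LCMMMDCXLIII': L should not appear more than once

No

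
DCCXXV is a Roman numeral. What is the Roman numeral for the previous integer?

DCCXXV = 725, so the previous integer is 725 - 1 = 724

DCCXXIV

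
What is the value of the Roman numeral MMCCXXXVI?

MMCCXXXVI: M=1000, M=1000, C=100, C=100, X=10, X=10, X=10, V=5, I=1
1000 + 1000 + 100 + 100 + 10 + 10 + 10 + 5 + 1 = 2236

2236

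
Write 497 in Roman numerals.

Convert 497 to Roman numerals:
  497 contains 1×400 (CD)
  97 contains 1×90 (XC)
  7 contains 1×5 (V)
  2 contains 2×1 (II)

CDXCVII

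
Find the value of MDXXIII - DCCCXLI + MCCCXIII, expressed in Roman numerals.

MDXXIII = 1523, DCCCXLI = 841, MCCCXIII = 1313
1523 - 841 = 682
682 + 1313 = 1995

MCMXCV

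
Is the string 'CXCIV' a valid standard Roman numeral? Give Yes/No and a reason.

'CXCIV': Check the rules: uses only the symbols I, V, X, L, C, D, M; no symbol is repeated more than three times in a row; V, L and D each appear at most once; the only places a smaller symbol precedes a larger one are the allowed subtractive pairs XC, IV, the symbol right after such a pair (if any) is smaller than the pair's first symbol, and otherwise the values never increase from left to right. Value: C (100) + XC (90) + IV (4) = 194. So it is a valid standard Roman numeral.

Yes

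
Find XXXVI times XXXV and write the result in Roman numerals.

XXXVI = 36
XXXV = 35
36 × 35 = 1260

MCCLX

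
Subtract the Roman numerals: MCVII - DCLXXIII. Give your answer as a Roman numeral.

MCVII = 1107
DCLXXIII = 673
1107 - 673 = 434

CDXXXIV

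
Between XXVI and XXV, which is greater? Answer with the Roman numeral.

XXVI = 26
XXV = 25
26 is larger

XXVI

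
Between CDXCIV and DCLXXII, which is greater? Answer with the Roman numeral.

CDXCIV = 494
DCLXXII = 672
672 is larger

DCLXXII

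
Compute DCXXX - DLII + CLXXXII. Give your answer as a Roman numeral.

DCXXX = 630, DLII = 552, CLXXXII = 182
630 - 552 = 78
78 + 182 = 260

CCLX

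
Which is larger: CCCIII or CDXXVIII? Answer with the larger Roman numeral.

CCCIII = 303
CDXXVIII = 428
428 is larger

CDXXVIII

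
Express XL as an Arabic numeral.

XL: XL=40

40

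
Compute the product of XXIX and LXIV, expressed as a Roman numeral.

XXIX = 29
LXIV = 64
29 × 64 = 1856

MDCCCLVI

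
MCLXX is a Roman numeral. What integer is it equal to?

MCLXX: M=1000, C=100, L=50, X=10, X=10
1000 + 100 + 50 + 10 + 10 = 1170

1170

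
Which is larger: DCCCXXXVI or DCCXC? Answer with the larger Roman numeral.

DCCCXXXVI = 836
DCCXC = 790
836 is larger

DCCCXXXVI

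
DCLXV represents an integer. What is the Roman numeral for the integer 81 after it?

DCLXV = 665
665 + 81 = 746

DCCXLVI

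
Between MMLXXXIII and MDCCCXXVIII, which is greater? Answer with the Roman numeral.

MMLXXXIII = 2083
MDCCCXXVIII = 1828
2083 is larger

MMLXXXIII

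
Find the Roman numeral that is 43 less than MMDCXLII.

MMDCXLII = 2642
2642 - 43 = 2599

MMDXCIX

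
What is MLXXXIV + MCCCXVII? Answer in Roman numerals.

MLXXXIV = 1084
MCCCXVII = 1317
1084 + 1317 = 2401

MMCDI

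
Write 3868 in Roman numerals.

Convert 3868 to Roman numerals:
  3868 contains 3×1000 (MMM)
  868 contains 1×500 (D)
  368 contains 3×100 (CCC)
  68 contains 1×50 (L)
  18 contains 1×10 (X)
  8 contains 1×5 (V)
  3 contains 3×1 (III)

MMMDCCCLXVIII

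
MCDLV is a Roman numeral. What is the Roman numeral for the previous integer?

MCDLV = 1455; previous is 1454

MCDLIV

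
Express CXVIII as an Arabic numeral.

CXVIII: C=100, X=10, V=5, I=1, I=1, I=1
100 + 10 + 5 + 1 + 1 + 1 = 118

118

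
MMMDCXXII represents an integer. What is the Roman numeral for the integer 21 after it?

MMMDCXXII = 3622
3622 + 21 = 3643

MMMDCXLIII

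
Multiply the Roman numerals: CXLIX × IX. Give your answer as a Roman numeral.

CXLIX = 149
IX = 9
149 × 9 = 1341

MCCCXLI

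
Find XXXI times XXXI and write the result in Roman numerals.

XXXI = 31
XXXI = 31
31 × 31 = 961

CMLXI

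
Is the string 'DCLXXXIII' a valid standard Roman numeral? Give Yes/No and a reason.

'DCLXXXIII': Check the rules: uses only the symbols I, V, X, L, C, D, M; no symbol is repeated more than three times in a row; V, L and D each appear at most once; no smaller symbol precedes a larger one (values never increase from left to right). Value: D (500) + C (100) + L (50) + X (10) + X (10) + X (10) + I (1) + I (1) + I (1) = 683. So it is a valid standard Roman numeral.

Yes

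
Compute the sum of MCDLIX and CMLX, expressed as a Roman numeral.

MCDLIX = 1459
CMLX = 960
1459 + 960 = 2419

MMCDXIX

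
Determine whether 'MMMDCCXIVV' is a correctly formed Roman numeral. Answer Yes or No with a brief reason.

'MMMDCCXIVV': V should not appear more than once

No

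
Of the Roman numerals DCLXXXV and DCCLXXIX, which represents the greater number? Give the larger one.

DCLXXXV = 685
DCCLXXIX = 779
779 is larger

DCCLXXIX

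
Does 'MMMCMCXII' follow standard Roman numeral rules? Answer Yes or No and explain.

'MMMCMCXII': C cannot come right after the subtractive pair CM: once C is subtracted in CM, the next symbol must be smaller than C

No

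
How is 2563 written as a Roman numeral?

Convert 2563 to Roman numerals:
  2563 contains 2×1000 (MM)
  563 contains 1×500 (D)
  63 contains 1×50 (L)
  13 contains 1×10 (X)
  3 contains 3×1 (III)

MMDLXIII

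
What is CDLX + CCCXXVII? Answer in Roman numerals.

CDLX = 460
CCCXXVII = 327
460 + 327 = 787

DCCLXXXVII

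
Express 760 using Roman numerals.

Convert 760 to Roman numerals:
  760 contains 1×500 (D)
  260 contains 2×100 (CC)
  60 contains 1×50 (L)
  10 contains 1×10 (X)

DCCLX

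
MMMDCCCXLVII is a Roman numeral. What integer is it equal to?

MMMDCCCXLVII: M=1000, M=1000, M=1000, D=500, C=100, C=100, C=100, XL=40, V=5, I=1, I=1
1000 + 1000 + 1000 + 500 + 100 + 100 + 100 + 40 + 5 + 1 + 1 = 3847

3847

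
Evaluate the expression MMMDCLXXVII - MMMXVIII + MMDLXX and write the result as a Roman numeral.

MMMDCLXXVII = 3677, MMMXVIII = 3018, MMDLXX = 2570
3677 - 3018 = 659
659 + 2570 = 3229

MMMCCXXIX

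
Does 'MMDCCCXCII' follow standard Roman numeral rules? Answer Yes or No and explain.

'MMDCCCXCII': Check the rules: uses only the symbols I, V, X, L, C, D, M; no symbol is repeated more than three times in a row; V, L and D each appear at most once; the only place a smaller symbol precedes a larger one is the allowed subtractive pair XC, the symbol right after such a pair (if any) is smaller than the pair's first symbol, and otherwise the values never increase from left to right. Value: M (1000) + M (1000) + D (500) + C (100) + C (100) + C (100) + XC (90) + I (1) + I (1) = 2892. So it is a valid standard Roman numeral.

Yes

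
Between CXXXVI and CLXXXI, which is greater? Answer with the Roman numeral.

CXXXVI = 136
CLXXXI = 181
181 is larger

CLXXXI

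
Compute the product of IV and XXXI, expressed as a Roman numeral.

IV = 4
XXXI = 31
4 × 31 = 124

CXXIV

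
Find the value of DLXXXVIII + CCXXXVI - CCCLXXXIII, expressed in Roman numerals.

DLXXXVIII = 588, CCXXXVI = 236, CCCLXXXIII = 383
588 + 236 = 824
824 - 383 = 441

CDXLI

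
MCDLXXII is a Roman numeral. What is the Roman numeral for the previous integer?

MCDLXXII = 1472, so the previous integer is 1472 - 1 = 1471

MCDLXXI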